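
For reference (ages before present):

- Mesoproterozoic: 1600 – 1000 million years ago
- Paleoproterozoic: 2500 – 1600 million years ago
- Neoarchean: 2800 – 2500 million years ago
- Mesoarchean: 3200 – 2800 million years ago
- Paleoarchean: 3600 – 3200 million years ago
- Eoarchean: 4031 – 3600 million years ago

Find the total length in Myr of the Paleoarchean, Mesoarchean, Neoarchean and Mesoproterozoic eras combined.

Duration is start − end for each: (3600 − 3200) + (3200 − 2800) + (2800 − 2500) + (1600 − 1000).
That is 400 + 400 + 300 + 600, which totals 1700 million years.

1700 million years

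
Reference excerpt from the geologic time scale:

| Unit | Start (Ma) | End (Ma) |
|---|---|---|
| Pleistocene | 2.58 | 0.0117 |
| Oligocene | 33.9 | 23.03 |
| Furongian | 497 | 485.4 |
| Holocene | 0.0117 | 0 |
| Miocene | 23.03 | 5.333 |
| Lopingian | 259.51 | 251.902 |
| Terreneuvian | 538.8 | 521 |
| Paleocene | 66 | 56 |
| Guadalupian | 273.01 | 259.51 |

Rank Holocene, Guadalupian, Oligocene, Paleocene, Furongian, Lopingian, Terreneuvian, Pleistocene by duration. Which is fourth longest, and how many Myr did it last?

Oligocene, 10.87 million years

Start − end for each: Holocene 0.0117 − 0 = 0.0117; Guadalupian 273.01 − 259.51 = 13.5; Oligocene 33.9 − 23.03 = 10.87; Paleocene 66 − 56 = 10; Furongian 497 − 485.4 = 11.6; Lopingian 259.51 − 251.902 = 7.608; Terreneuvian 538.8 − 521 = 17.8; Pleistocene 2.58 − 0.0117 = 2.5683.
Ranking these from longest: Terreneuvian > Guadalupian > Furongian > Oligocene > Paleocene > Lopingian > Pleistocene > Holocene.
Position 4 in that ranking is Oligocene, which lasted 10.87 Myr.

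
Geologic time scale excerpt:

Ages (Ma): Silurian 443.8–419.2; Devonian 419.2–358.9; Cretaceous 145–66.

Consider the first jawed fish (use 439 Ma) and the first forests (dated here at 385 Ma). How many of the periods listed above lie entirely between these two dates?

0

Checking each listed span, none has both start < 439 Ma and end > 385 Ma — every period straddles one of the two dates or lies outside them — so the count is 0.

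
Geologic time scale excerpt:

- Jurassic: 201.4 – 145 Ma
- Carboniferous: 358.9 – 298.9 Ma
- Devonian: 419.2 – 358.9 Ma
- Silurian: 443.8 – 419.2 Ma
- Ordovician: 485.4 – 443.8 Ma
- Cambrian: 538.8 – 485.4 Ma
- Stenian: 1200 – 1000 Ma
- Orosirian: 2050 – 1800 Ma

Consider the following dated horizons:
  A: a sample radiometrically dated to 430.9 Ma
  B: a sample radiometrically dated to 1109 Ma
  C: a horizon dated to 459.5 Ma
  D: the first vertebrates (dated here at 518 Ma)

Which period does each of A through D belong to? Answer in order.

A: 430.9 Ma lies in 443.8–419.2 Ma, so Silurian.
B: 1109 Ma lies in 1200–1000 Ma, so Stenian.
C: 459.5 Ma lies in 485.4–443.8 Ma, so Ordovician.
D: 518 Ma lies in 538.8–485.4 Ma, so Cambrian.

A — Silurian; B — Stenian; C — Ordovician; D — Cambrian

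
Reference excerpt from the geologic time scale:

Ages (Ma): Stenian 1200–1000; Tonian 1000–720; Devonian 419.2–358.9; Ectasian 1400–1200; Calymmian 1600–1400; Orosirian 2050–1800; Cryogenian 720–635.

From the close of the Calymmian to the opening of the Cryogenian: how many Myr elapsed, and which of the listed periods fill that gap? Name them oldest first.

End of Calymmian = 1400 Ma; start of Cryogenian = 720 Ma.
Gap = 1400 − 720 = 680 Myr.
Periods wholly inside 1400–720 Ma: Ectasian (1400–1200), Stenian (1200–1000), Tonian (1000–720).

680 million years; Ectasian, Stenian, Tonian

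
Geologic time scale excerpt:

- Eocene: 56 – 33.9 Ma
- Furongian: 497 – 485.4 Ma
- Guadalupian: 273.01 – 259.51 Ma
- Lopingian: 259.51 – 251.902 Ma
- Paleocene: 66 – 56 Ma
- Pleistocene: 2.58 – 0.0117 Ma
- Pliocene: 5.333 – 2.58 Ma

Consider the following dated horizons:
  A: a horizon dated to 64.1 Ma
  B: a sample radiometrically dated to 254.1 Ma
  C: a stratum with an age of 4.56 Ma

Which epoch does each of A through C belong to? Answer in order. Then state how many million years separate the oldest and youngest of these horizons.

A: 64.1 Ma lies in 66–56 Ma, so Paleocene.
B: 254.1 Ma lies in 259.51–251.902 Ma, so Lopingian.
C: 4.56 Ma lies in 5.333–2.58 Ma, so Pliocene.
Oldest = 254.1 Ma, youngest = 4.56 Ma → span 249.54 Myr.

A — Paleocene; B — Lopingian; C — Pliocene; span 249.54 million years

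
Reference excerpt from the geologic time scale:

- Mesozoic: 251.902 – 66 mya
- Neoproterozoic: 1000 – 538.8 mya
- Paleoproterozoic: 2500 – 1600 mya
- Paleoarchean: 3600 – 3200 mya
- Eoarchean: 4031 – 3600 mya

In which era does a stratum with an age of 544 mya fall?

Neoproterozoic

544 Ma lies between 1000 and 538.8 Ma, so it falls in the Neoproterozoic.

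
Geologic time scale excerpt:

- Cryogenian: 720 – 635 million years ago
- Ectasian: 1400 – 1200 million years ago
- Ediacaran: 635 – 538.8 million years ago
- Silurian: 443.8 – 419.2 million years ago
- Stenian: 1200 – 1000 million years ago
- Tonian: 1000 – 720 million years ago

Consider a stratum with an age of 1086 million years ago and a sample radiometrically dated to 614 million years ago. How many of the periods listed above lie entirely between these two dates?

2

The older date is 1086 Ma and the younger is 614 Ma.
Periods with start < 1086 and end > 614 Ma: Tonian (1000–720), Cryogenian (720–635).
That is 2 complete periods.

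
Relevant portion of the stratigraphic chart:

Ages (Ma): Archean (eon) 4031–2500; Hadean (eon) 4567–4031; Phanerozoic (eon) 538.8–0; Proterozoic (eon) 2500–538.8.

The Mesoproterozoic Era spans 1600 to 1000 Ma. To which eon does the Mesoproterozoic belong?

The Mesoproterozoic (1600–1000 Ma) lies entirely within 2500–538.8 Ma, the Proterozoic Eon.

Proterozoic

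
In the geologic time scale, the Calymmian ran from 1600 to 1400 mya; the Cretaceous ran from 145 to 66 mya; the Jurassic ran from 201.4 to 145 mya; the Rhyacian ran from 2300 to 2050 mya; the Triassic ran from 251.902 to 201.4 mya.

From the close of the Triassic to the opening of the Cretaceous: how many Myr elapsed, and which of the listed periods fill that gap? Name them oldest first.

End of Triassic = 201.4 Ma; start of Cretaceous = 145 Ma.
Gap = 201.4 − 145 = 56.4 Myr.
Periods wholly inside 201.4–145 Ma: Jurassic (201.4–145).

56.4 million years; Jurassic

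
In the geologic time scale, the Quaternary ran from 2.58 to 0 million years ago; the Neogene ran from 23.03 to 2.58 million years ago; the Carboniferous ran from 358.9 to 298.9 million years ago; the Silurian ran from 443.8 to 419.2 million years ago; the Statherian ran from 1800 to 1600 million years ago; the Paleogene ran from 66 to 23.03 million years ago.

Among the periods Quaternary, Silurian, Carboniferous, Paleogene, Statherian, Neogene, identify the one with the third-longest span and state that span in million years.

Start − end for each: Quaternary 2.58 − 0 = 2.58; Silurian 443.8 − 419.2 = 24.6; Carboniferous 358.9 − 298.9 = 60; Paleogene 66 − 23.03 = 42.97; Statherian 1800 − 1600 = 200; Neogene 23.03 − 2.58 = 20.45.
Ranking these from longest: Statherian > Carboniferous > Paleogene > Silurian > Neogene > Quaternary.
Position 3 in that ranking is Paleogene, which lasted 42.97 Myr.

Paleogene, 42.97 million years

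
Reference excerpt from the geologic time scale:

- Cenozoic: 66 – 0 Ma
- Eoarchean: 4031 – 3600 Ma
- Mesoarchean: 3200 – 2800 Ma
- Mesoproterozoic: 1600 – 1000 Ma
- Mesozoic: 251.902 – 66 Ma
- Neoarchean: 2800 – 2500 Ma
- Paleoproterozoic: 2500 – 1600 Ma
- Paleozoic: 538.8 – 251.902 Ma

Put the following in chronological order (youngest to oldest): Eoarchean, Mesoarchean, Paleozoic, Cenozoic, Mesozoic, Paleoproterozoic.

Cenozoic → Mesozoic → Paleozoic → Paleoproterozoic → Mesoarchean → Eoarchean

The oldest of these is Eoarchean (starts 4031 Ma) and the youngest is Cenozoic (ends 0 Ma).
In between, by decreasing start age: Mesoarchean (3200), Paleoproterozoic (2500), Paleozoic (538.8), Mesozoic (251.902).
Listing youngest first means reversing that sequence.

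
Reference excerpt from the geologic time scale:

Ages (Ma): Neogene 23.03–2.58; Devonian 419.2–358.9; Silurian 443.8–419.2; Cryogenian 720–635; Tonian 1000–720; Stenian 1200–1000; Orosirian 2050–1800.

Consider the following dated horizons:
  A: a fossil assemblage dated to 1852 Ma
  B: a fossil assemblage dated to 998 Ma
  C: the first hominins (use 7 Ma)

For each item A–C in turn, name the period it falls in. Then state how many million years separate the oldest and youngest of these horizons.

A: 1852 Ma lies in 2050–1800 Ma, so Orosirian.
B: 998 Ma lies in 1000–720 Ma, so Tonian.
C: 7 Ma lies in 23.03–2.58 Ma, so Neogene.
Oldest = 1852 Ma, youngest = 7 Ma → span 1845 Myr.

A — Orosirian; B — Tonian; C — Neogene; span 1845 million years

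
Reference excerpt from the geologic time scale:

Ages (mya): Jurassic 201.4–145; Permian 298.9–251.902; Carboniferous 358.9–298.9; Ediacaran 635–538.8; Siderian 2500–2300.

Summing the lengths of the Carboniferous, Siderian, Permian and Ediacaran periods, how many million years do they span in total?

Duration is start − end for each: (358.9 − 298.9) + (2500 − 2300) + (298.9 − 251.902) + (635 − 538.8).
That is 60 + 200 + 46.998 + 96.2, which totals 403.198 million years.

403.198 million years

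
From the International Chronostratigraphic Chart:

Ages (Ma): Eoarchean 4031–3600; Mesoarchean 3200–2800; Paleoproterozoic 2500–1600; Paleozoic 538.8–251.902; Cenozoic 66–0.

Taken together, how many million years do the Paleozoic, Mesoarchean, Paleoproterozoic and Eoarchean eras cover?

Duration is start − end for each: (538.8 − 251.902) + (3200 − 2800) + (2500 − 1600) + (4031 − 3600).
That is 286.898 + 400 + 900 + 431, which totals 2017.898 million years.

2017.898 million years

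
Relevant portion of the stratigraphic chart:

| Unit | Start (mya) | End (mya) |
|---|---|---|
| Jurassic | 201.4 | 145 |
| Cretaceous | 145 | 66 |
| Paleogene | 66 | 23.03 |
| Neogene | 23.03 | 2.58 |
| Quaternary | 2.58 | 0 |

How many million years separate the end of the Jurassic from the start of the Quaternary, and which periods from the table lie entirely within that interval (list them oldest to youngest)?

142.42 million years; Cretaceous, Paleogene, Neogene

End of Jurassic = 145 Ma; start of Quaternary = 2.58 Ma.
Gap = 145 − 2.58 = 142.42 Myr.
Periods wholly inside 145–2.58 Ma: Cretaceous (145–66), Paleogene (66–23.03), Neogene (23.03–2.58).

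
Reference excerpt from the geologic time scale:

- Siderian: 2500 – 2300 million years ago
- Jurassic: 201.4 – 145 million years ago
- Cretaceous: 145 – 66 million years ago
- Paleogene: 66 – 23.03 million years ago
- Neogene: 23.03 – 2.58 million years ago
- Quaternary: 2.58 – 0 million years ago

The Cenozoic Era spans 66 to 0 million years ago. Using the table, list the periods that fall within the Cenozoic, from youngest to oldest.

Periods with both bounds inside 66–0 Ma: Quaternary (2.58–0), Neogene (23.03–2.58), Paleogene (66–23.03).

Quaternary, Neogene, Paleogene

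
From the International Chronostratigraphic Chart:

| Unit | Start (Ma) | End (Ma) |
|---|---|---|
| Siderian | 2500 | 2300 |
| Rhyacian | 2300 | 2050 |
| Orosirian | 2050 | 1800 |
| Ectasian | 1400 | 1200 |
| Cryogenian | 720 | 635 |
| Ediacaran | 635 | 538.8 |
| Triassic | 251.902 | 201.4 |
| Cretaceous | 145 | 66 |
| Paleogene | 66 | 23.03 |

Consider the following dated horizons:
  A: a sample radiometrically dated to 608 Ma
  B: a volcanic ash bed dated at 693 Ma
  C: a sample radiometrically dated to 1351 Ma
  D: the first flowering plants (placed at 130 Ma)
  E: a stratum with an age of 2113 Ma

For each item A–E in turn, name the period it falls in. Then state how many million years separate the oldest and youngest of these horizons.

A — Ediacaran; B — Cryogenian; C — Ectasian; D — Cretaceous; E — Rhyacian; span 1983 million years

Match each age against the start–end ranges in the excerpt: A = 608 Ma → Ediacaran (635–538.8); B = 693 Ma → Cryogenian (720–635); C = 1351 Ma → Ectasian (1400–1200); D = 130 Ma → Cretaceous (145–66); E = 2113 Ma → Rhyacian (2300–2050).
The largest age is 2113 Ma and the smallest is 130 Ma; their difference is 1983 Myr.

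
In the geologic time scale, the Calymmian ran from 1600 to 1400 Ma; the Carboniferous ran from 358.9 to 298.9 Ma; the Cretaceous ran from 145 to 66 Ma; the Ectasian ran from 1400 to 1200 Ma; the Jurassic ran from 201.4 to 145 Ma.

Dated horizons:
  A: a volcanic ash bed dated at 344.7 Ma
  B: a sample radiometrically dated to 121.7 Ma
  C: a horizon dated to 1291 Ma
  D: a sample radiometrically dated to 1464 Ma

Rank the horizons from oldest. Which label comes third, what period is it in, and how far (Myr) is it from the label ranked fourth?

Larger Ma means older, so oldest first: D 1464 > C 1291 > A 344.7 > B 121.7.
Counting 3 along gives A (344.7 Ma); the excerpt puts that inside the Carboniferous, 358.9–298.9 Ma.
Next in line is B (121.7 Ma), and 344.7 − 121.7 = 223 Myr.

A, in the Carboniferous; 223 million years to B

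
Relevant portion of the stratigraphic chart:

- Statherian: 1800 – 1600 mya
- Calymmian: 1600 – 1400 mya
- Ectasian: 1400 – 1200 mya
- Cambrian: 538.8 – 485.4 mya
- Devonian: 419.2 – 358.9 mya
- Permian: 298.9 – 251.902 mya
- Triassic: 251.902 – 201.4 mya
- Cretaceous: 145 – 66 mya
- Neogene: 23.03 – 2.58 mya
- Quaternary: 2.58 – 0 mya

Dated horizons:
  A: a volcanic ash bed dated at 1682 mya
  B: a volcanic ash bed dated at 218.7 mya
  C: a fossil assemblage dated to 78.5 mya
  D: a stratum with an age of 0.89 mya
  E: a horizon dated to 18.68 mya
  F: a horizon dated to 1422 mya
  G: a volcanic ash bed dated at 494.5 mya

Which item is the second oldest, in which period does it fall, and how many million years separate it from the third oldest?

F, in the Calymmian; 927.5 million years to G

Sorted oldest-first by Ma: A (1682), F (1422), G (494.5), B (218.7), C (78.5), E (18.68), D (0.89).
The second oldest is F at 1422 Ma, which lies in 1600–1400 Ma: the Calymmian.
The third oldest is G at 494.5 Ma; separation = |1422 − 494.5| = 927.5 Myr.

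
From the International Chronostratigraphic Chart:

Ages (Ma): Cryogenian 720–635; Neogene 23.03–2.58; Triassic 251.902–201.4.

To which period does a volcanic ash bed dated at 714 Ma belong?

Cryogenian

714 Ma lies between 720 and 635 Ma, so it falls in the Cryogenian.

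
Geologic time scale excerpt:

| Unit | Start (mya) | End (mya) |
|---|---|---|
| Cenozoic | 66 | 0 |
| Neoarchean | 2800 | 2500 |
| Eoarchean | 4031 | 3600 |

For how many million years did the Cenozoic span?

66 − 0 = 66 million years.

66 million years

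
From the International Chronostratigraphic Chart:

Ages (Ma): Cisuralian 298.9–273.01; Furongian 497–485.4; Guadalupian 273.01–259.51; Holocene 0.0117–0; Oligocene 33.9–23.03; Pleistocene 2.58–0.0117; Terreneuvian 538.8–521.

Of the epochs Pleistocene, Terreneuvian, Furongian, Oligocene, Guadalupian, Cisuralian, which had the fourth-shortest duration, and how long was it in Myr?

Durations: Pleistocene 2.5683; Terreneuvian 17.8; Furongian 11.6; Oligocene 10.87; Guadalupian 13.5; Cisuralian 25.89 Myr.
Sorted shortest-first: Pleistocene (2.5683), Oligocene (10.87), Furongian (11.6), Guadalupian (13.5), Terreneuvian (17.8), Cisuralian (25.89).
The fourth shortest is Guadalupian at 13.5 Myr.

Guadalupian, 13.5 million years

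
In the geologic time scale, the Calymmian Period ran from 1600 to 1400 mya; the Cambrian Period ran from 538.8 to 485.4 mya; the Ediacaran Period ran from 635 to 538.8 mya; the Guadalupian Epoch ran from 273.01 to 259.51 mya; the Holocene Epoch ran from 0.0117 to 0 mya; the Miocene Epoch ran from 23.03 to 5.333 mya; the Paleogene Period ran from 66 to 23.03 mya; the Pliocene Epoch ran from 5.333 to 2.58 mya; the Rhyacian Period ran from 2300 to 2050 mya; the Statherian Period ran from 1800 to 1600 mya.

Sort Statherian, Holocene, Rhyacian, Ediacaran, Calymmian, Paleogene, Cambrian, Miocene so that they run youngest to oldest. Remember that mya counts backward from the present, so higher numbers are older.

Holocene → Miocene → Paleogene → Cambrian → Ediacaran → Calymmian → Statherian → Rhyacian

Read off each span (Ma): Statherian 1800–1600; Holocene 0.0117–0; Rhyacian 2300–2050; Ediacaran 635–538.8; Calymmian 1600–1400; Paleogene 66–23.03; Cambrian 538.8–485.4; Miocene 23.03–5.333.
Larger Ma is older, so oldest→youngest is Rhyacian, Statherian, Calymmian, Ediacaran, Cambrian, Paleogene, Miocene, Holocene; reverse it for youngest→oldest.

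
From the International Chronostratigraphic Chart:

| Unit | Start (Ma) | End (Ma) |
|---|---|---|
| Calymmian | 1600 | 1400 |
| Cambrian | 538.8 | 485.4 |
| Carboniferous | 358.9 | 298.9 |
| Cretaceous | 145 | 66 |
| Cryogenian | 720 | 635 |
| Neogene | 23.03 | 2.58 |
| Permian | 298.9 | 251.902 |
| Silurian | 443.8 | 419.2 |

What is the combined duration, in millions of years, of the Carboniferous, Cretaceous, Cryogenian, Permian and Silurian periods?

295.598 million years

Each duration: Carboniferous = 60; Cretaceous = 79; Cryogenian = 85; Permian = 46.998; Silurian = 24.6.
Sum: 60 + 79 + 85 + 46.998 + 24.6 = 295.598 Myr.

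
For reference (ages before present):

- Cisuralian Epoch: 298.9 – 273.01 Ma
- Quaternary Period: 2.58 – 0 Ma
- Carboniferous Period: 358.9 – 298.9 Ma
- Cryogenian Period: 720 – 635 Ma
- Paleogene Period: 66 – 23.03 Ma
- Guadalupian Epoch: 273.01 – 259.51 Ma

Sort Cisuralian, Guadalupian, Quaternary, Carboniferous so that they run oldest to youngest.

The oldest of these is Carboniferous (starts 358.9 Ma) and the youngest is Quaternary (ends 0 Ma).
In between, by decreasing start age: Cisuralian (298.9), Guadalupian (273.01).

Carboniferous, then Cisuralian, then Guadalupian, then Quaternary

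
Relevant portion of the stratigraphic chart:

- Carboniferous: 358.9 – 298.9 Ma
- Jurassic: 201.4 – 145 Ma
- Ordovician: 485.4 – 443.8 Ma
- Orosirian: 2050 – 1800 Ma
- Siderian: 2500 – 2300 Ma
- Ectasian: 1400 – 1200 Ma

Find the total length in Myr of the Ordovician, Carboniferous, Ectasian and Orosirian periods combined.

Each duration: Ordovician = 41.6; Carboniferous = 60; Ectasian = 200; Orosirian = 250.
Sum: 41.6 + 60 + 200 + 250 = 551.6 Myr.

551.6 million years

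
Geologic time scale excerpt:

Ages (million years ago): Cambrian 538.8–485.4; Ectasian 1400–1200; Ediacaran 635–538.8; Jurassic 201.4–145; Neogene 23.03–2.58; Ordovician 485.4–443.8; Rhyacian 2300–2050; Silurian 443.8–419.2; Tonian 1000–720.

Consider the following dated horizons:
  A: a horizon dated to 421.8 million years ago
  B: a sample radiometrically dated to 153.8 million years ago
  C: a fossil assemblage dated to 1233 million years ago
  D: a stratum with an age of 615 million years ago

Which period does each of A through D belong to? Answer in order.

A: 421.8 Ma lies in 443.8–419.2 Ma, so Silurian.
B: 153.8 Ma lies in 201.4–145 Ma, so Jurassic.
C: 1233 Ma lies in 1400–1200 Ma, so Ectasian.
D: 615 Ma lies in 635–538.8 Ma, so Ediacaran.

A — Silurian; B — Jurassic; C — Ectasian; D — Ediacaran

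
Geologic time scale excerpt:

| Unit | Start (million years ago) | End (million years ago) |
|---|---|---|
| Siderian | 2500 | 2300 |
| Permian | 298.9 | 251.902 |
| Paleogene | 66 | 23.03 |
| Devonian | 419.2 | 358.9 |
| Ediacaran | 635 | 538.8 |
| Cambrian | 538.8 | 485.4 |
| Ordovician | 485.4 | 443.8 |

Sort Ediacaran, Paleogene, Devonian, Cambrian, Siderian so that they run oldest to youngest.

The oldest of these is Siderian (starts 2500 Ma) and the youngest is Paleogene (ends 23.03 Ma).
In between, by decreasing start age: Ediacaran (635), Cambrian (538.8), Devonian (419.2).

Siderian, Ediacaran, Cambrian, Devonian, Paleogene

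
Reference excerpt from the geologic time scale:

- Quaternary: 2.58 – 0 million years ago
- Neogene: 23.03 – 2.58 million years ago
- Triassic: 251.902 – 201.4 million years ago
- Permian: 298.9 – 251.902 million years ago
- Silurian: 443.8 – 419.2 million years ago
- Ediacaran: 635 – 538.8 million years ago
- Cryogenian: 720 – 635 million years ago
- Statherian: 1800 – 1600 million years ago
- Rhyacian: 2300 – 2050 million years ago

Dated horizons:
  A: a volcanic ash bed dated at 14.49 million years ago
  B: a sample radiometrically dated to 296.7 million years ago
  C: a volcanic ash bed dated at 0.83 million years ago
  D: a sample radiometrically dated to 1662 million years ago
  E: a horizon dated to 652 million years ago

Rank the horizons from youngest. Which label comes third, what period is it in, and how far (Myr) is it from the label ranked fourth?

B, in the Permian; 355.3 million years to E

Sorted youngest-first by Ma: C (0.83), A (14.49), B (296.7), E (652), D (1662).
The third youngest is B at 296.7 Ma, which lies in 298.9–251.902 Ma: the Permian.
The fourth youngest is E at 652 Ma; separation = |296.7 − 652| = 355.3 Myr.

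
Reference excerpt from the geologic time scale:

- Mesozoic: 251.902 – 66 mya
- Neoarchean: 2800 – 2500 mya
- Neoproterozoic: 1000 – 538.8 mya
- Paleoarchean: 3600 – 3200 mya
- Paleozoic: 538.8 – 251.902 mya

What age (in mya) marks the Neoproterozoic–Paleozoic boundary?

The Neoproterozoic ends and the Paleozoic begins at 538.8 mya.

538.8 mya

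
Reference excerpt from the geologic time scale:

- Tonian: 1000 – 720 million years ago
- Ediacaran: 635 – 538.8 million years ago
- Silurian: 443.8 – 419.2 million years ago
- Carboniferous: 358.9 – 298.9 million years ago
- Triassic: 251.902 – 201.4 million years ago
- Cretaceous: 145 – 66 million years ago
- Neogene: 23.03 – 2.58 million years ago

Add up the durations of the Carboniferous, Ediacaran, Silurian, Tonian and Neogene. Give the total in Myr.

481.25 million years

Duration is start − end for each: (358.9 − 298.9) + (635 − 538.8) + (443.8 − 419.2) + (1000 − 720) + (23.03 − 2.58).
That is 60 + 96.2 + 24.6 + 280 + 20.45, which totals 481.25 million years.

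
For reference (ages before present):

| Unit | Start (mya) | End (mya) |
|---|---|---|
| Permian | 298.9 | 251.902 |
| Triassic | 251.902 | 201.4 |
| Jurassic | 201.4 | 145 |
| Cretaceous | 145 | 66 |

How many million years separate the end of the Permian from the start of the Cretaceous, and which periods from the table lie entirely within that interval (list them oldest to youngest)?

End of Permian = 251.902 Ma; start of Cretaceous = 145 Ma.
Gap = 251.902 − 145 = 106.902 Myr.
Periods wholly inside 251.902–145 Ma: Triassic (251.902–201.4), Jurassic (201.4–145).

106.902 million years; Triassic, Jurassic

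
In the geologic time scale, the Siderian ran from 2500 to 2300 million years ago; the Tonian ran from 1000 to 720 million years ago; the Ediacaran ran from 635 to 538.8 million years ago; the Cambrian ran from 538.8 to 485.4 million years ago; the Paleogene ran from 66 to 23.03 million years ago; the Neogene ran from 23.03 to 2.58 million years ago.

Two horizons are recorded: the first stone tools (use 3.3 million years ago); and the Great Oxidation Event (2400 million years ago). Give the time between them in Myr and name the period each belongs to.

Elapsed time: 2400 − 3.3 = 2396.7 Myr.
3.3 Ma lies within 23.03–2.58 Ma: Neogene.
2400 Ma lies within 2500–2300 Ma: Siderian.

2396.7 million years apart; the first in the Neogene, the second in the Siderian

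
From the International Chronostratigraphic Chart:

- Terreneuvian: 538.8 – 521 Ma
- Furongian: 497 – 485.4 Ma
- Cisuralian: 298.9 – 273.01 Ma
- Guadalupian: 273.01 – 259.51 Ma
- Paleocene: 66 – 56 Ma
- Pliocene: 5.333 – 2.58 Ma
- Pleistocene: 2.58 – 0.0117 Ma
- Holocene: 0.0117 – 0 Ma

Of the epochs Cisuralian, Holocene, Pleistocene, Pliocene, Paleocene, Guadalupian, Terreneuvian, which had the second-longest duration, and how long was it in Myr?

Start − end for each: Cisuralian 298.9 − 273.01 = 25.89; Holocene 0.0117 − 0 = 0.0117; Pleistocene 2.58 − 0.0117 = 2.5683; Pliocene 5.333 − 2.58 = 2.753; Paleocene 66 − 56 = 10; Guadalupian 273.01 − 259.51 = 13.5; Terreneuvian 538.8 − 521 = 17.8.
Ranking these from longest: Cisuralian > Terreneuvian > Guadalupian > Paleocene > Pliocene > Pleistocene > Holocene.
Position 2 in that ranking is Terreneuvian, which lasted 17.8 Myr.

Terreneuvian, 17.8 million years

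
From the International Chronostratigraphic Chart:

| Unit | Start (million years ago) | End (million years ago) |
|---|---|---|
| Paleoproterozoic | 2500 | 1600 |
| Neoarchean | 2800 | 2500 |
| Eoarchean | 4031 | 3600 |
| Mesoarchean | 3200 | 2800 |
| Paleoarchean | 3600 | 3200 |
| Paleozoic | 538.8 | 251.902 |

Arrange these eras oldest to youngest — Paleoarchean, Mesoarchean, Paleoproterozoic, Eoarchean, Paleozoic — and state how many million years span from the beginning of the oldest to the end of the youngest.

Eoarchean, Paleoarchean, Mesoarchean, Paleoproterozoic, Paleozoic; total span 3779.098 Myr

Start ages (Ma): Eoarchean 4031, Paleoarchean 3600, Mesoarchean 3200, Paleoproterozoic 2500, Paleozoic 538.8.
Ordered oldest to youngest: Eoarchean, Paleoarchean, Mesoarchean, Paleoproterozoic, Paleozoic.
Span = 4031 − 251.902 = 3779.098 Myr.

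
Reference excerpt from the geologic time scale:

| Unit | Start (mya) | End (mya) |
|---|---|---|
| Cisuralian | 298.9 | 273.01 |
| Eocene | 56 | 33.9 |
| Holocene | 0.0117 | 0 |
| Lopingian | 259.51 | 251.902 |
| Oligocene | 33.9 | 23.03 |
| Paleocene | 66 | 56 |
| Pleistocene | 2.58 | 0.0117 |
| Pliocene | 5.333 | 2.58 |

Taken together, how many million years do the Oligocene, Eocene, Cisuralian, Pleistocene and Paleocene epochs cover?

71.4283 million years

Duration is start − end for each: (33.9 − 23.03) + (56 − 33.9) + (298.9 − 273.01) + (2.58 − 0.0117) + (66 − 56).
That is 10.87 + 22.1 + 25.89 + 2.5683 + 10, which totals 71.4283 million years.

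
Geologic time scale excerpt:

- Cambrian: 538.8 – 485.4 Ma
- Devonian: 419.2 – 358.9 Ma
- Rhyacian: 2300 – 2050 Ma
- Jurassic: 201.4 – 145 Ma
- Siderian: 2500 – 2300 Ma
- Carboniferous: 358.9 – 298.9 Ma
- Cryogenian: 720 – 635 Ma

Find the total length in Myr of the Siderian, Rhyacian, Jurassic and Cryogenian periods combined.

Duration is start − end for each: (2500 − 2300) + (2300 − 2050) + (201.4 − 145) + (720 − 635).
That is 200 + 250 + 56.4 + 85, which totals 591.4 million years.

591.4 million years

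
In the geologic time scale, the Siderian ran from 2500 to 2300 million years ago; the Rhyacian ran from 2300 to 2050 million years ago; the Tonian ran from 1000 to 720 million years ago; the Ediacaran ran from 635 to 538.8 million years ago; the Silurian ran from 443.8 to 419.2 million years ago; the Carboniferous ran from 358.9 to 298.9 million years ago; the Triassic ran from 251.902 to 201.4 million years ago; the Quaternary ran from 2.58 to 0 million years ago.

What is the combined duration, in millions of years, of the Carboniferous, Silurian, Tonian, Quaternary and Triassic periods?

Duration is start − end for each: (358.9 − 298.9) + (443.8 − 419.2) + (1000 − 720) + (2.58 − 0) + (251.902 − 201.4).
That is 60 + 24.6 + 280 + 2.58 + 50.502, which totals 417.682 million years.

417.682 million years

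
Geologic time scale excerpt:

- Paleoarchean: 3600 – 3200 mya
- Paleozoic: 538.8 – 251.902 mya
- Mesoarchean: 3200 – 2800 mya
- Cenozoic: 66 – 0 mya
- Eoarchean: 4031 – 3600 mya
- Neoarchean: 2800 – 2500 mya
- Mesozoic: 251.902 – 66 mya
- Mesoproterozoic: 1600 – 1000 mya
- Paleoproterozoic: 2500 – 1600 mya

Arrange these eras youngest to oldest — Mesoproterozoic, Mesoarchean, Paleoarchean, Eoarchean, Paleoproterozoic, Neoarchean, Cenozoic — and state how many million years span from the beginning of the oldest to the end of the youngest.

From the excerpt: Mesoproterozoic 1600–1000; Mesoarchean 3200–2800; Paleoarchean 3600–3200; Eoarchean 4031–3600; Paleoproterozoic 2500–1600; Neoarchean 2800–2500; Cenozoic 66–0 (Ma).
Larger Ma is earlier, so the oldest is Eoarchean and the youngest is Cenozoic; youngest to oldest: Cenozoic, Mesoproterozoic, Paleoproterozoic, Neoarchean, Mesoarchean, Paleoarchean, Eoarchean.
Oldest start 4031 minus youngest end 0 gives 4031 Myr overall.

Cenozoic → Mesoproterozoic → Paleoproterozoic → Neoarchean → Mesoarchean → Paleoarchean → Eoarchean; total span 4031 Myr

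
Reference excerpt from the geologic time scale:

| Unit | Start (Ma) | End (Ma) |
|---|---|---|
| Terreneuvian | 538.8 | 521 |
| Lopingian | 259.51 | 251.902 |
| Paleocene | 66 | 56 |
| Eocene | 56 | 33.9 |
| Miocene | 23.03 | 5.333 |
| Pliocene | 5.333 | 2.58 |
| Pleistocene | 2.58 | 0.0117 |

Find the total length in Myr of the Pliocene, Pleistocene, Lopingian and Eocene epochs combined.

35.0293 million years

Each duration: Pliocene = 2.753; Pleistocene = 2.5683; Lopingian = 7.608; Eocene = 22.1.
Sum: 2.753 + 2.5683 + 7.608 + 22.1 = 35.0293 Myr.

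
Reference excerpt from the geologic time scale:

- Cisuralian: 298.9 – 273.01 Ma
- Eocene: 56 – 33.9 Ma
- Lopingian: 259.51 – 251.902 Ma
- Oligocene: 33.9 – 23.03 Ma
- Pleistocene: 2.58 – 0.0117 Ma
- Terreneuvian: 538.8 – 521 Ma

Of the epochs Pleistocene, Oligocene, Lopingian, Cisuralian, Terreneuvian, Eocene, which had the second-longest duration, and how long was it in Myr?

Eocene, 22.1 million years

Durations: Pleistocene 2.5683; Oligocene 10.87; Lopingian 7.608; Cisuralian 25.89; Terreneuvian 17.8; Eocene 22.1 Myr.
Sorted longest-first: Cisuralian (25.89), Eocene (22.1), Terreneuvian (17.8), Oligocene (10.87), Lopingian (7.608), Pleistocene (2.5683).
The second longest is Eocene at 22.1 Myr.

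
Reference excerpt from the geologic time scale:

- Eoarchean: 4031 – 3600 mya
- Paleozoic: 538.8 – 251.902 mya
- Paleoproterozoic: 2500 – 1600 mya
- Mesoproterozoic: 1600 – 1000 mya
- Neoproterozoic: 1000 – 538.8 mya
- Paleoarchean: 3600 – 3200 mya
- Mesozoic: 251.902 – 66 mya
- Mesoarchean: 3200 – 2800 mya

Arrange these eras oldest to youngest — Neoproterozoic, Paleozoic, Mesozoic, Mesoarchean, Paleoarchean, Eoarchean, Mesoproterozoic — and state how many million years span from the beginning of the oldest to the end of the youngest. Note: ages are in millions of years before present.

From the excerpt: Neoproterozoic 1000–538.8; Paleozoic 538.8–251.902; Mesozoic 251.902–66; Mesoarchean 3200–2800; Paleoarchean 3600–3200; Eoarchean 4031–3600; Mesoproterozoic 1600–1000 (Ma).
Larger Ma is earlier, so the oldest is Eoarchean and the youngest is Mesozoic; oldest to youngest: Eoarchean, Paleoarchean, Mesoarchean, Mesoproterozoic, Neoproterozoic, Paleozoic, Mesozoic.
Oldest start 4031 minus youngest end 66 gives 3965 Myr overall.

Eoarchean, Paleoarchean, Mesoarchean, Mesoproterozoic, Neoproterozoic, Paleozoic, Mesozoic; total span 3965 Myr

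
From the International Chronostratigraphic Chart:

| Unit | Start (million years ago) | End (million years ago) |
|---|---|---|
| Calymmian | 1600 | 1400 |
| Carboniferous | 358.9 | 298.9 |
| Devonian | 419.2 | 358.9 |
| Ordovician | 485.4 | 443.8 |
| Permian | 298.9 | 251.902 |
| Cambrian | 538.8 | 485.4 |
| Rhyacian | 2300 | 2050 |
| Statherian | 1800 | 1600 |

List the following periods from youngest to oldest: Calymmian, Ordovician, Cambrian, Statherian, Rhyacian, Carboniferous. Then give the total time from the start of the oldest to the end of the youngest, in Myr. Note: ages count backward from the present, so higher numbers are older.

From the excerpt: Calymmian 1600–1400; Ordovician 485.4–443.8; Cambrian 538.8–485.4; Statherian 1800–1600; Rhyacian 2300–2050; Carboniferous 358.9–298.9 (Ma).
Larger Ma is earlier, so the oldest is Rhyacian and the youngest is Carboniferous; youngest to oldest: Carboniferous, Ordovician, Cambrian, Calymmian, Statherian, Rhyacian.
Oldest start 2300 minus youngest end 298.9 gives 2001.1 Myr overall.

Carboniferous, Ordovician, Cambrian, Calymmian, Statherian, Rhyacian; total span 2001.1 Myr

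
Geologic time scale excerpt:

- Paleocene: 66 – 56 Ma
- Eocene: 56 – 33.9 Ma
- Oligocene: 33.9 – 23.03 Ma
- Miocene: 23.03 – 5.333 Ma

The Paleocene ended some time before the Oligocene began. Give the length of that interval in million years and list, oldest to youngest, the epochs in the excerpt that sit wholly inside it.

End of Paleocene = 56 Ma; start of Oligocene = 33.9 Ma.
Gap = 56 − 33.9 = 22.1 Myr.
Epochs wholly inside 56–33.9 Ma: Eocene (56–33.9).

22.1 million years; Eocene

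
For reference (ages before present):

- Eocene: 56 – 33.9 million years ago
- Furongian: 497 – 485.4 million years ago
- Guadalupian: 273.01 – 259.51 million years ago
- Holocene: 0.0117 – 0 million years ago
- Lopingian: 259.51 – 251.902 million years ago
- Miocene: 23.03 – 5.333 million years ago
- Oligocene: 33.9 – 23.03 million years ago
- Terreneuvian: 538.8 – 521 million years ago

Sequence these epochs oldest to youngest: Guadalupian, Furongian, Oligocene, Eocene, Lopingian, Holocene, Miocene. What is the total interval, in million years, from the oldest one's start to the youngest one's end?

Furongian → Guadalupian → Lopingian → Eocene → Oligocene → Miocene → Holocene; total span 497 Myr

From the excerpt: Guadalupian 273.01–259.51; Furongian 497–485.4; Oligocene 33.9–23.03; Eocene 56–33.9; Lopingian 259.51–251.902; Holocene 0.0117–0; Miocene 23.03–5.333 (Ma).
Larger Ma is earlier, so the oldest is Furongian and the youngest is Holocene; oldest to youngest: Furongian, Guadalupian, Lopingian, Eocene, Oligocene, Miocene, Holocene.
Oldest start 497 minus youngest end 0 gives 497 Myr overall.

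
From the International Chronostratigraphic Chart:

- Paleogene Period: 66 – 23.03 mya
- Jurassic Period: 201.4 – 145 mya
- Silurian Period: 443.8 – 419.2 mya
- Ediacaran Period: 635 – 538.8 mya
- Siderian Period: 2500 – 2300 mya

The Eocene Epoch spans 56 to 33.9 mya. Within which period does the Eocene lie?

Paleogene

The Eocene (56–33.9 Ma) lies entirely within 66–23.03 Ma, the Paleogene Period.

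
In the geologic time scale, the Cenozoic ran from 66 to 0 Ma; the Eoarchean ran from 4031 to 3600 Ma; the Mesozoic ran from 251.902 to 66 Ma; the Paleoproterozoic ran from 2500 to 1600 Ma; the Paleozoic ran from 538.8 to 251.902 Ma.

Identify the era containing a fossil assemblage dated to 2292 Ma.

Paleoproterozoic

2292 Ma lies between 2500 and 1600 Ma, so it falls in the Paleoproterozoic.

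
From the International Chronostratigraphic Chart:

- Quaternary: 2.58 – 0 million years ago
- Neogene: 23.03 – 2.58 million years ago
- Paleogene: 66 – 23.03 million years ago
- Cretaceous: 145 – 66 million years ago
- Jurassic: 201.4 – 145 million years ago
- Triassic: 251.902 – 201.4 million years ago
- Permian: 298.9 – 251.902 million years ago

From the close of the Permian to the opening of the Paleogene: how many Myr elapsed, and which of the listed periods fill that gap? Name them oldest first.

185.902 million years; Triassic, Jurassic, Cretaceous

The Permian closes at 251.902 Ma and the Paleogene opens at 66 Ma, so the interval is 251.902 − 66 = 185.902 Myr.
A period fits inside if it starts at or after 251.902 Ma and ends at or before 66 Ma; oldest first that gives Triassic, Jurassic, Cretaceous.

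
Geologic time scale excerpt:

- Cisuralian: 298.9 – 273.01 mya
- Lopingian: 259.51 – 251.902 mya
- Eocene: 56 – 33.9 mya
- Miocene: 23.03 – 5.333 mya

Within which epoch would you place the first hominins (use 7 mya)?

7 Ma lies between 23.03 and 5.333 Ma, so it falls in the Miocene.

Miocene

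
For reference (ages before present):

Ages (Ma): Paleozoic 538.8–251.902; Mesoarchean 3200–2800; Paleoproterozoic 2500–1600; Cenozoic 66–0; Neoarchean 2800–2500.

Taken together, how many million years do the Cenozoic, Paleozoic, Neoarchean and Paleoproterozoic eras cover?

1552.898 million years

Each duration: Cenozoic = 66; Paleozoic = 286.898; Neoarchean = 300; Paleoproterozoic = 900.
Sum: 66 + 286.898 + 300 + 900 = 1552.898 Myr.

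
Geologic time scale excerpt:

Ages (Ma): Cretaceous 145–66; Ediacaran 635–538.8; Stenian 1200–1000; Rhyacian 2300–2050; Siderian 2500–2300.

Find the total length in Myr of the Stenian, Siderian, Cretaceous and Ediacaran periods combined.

575.2 million years

Duration is start − end for each: (1200 − 1000) + (2500 − 2300) + (145 − 66) + (635 − 538.8).
That is 200 + 200 + 79 + 96.2, which totals 575.2 million years.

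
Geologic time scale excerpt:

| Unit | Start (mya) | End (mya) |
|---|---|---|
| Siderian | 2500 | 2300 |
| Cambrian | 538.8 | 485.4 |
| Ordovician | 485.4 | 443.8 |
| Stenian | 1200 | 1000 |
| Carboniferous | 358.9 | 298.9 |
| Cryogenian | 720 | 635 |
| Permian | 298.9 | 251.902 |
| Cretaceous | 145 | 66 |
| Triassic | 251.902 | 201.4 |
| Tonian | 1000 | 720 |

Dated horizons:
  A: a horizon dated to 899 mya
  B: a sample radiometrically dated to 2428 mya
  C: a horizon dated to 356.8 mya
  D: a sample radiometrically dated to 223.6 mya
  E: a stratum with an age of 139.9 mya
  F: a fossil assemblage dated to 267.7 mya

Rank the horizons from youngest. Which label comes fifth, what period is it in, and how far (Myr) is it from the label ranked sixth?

Sorted youngest-first by Ma: E (139.9), D (223.6), F (267.7), C (356.8), A (899), B (2428).
The fifth youngest is A at 899 Ma, which lies in 1000–720 Ma: the Tonian.
The sixth youngest is B at 2428 Ma; separation = |899 − 2428| = 1529 Myr.

A, in the Tonian; 1529 million years to B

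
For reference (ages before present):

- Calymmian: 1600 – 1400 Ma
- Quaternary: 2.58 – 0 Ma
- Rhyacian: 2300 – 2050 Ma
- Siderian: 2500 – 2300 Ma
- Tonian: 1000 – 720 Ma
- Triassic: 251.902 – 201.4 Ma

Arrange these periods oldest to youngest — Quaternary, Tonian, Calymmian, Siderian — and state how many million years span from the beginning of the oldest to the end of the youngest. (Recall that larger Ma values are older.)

Start ages (Ma): Siderian 2500, Calymmian 1600, Tonian 1000, Quaternary 2.58.
Ordered oldest to youngest: Siderian, Calymmian, Tonian, Quaternary.
Span = 2500 − 0 = 2500 Myr.

Siderian, Calymmian, Tonian, Quaternary; total span 2500 Myr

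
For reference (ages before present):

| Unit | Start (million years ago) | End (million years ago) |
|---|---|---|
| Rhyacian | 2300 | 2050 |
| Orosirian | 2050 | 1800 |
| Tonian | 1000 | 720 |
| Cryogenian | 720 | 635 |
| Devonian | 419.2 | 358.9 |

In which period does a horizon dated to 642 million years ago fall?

642 Ma lies between 720 and 635 Ma, so it falls in the Cryogenian.

Cryogenian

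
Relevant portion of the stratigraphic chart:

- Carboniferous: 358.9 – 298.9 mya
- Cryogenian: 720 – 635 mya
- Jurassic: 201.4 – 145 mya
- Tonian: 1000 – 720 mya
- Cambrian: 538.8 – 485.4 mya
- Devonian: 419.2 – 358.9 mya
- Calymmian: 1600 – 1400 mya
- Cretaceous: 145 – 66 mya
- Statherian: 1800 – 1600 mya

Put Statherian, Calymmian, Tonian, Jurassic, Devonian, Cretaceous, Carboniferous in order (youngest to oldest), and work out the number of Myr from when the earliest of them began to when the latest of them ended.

Cretaceous → Jurassic → Carboniferous → Devonian → Tonian → Calymmian → Statherian; total span 1734 Myr

From the excerpt: Statherian 1800–1600; Calymmian 1600–1400; Tonian 1000–720; Jurassic 201.4–145; Devonian 419.2–358.9; Cretaceous 145–66; Carboniferous 358.9–298.9 (Ma).
Larger Ma is earlier, so the oldest is Statherian and the youngest is Cretaceous; youngest to oldest: Cretaceous, Jurassic, Carboniferous, Devonian, Tonian, Calymmian, Statherian.
Oldest start 1800 minus youngest end 66 gives 1734 Myr overall.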